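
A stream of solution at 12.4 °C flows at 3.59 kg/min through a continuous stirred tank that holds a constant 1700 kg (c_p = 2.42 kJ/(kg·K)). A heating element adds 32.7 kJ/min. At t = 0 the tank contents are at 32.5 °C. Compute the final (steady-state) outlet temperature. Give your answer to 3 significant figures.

M c_p dT/dt = ṁ c_p (T_in − T) + Q̇.
At steady state dT/dt = 0 ⇒ T_ss = T_in + Q̇/(ṁ c_p) = 12.4 + 32.7/(3.59·2.42) = 16.164 °C.

16.2 °C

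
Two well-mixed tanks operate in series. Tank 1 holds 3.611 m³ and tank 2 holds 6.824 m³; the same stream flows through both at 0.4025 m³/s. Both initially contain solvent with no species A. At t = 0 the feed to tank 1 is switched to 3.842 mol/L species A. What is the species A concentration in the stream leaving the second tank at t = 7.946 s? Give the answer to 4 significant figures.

Each tank obeys Vᵢ dCᵢ/dt = Q(Cᵢ₋₁ − Cᵢ), so τᵢ = Vᵢ/Q.
τ₁ = 3.611/0.4025 = 8.97143 s; τ₂ = 6.824/0.4025 = 16.9540 s.
Solving the cascade with C₁(0)=C₂(0)=0 gives C₂(t) = C_in[1 − (τ₁ e^(−t/τ₁) − τ₂ e^(−t/τ₂))/(τ₁ − τ₂)].
At t = 7.946: e^(−t/τ₁) = 0.412425, e^(−t/τ₂) = 0.625828.
C₂ = 3.842·[1 − (8.97143·0.412425 − 16.9540·0.625828)/(-7.98261)] = 3.842·0.134333 = 0.516109 mol/L.

0.5161 mol/L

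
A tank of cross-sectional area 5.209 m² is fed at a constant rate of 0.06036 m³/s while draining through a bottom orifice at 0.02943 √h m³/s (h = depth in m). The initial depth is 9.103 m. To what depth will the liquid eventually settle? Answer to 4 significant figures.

4.206 m

A dh/dt = Q_in − 0.02943 √h. Steady state requires inflow = outflow:
Q_in = 0.02943 √h_ss ⇒ √h_ss = 0.06036/0.02943 = 2.05097.
h_ss = 2.05097² = 4.20647 m. (Since h₀ = 9.103 m > h_ss, the level will fall toward this value.)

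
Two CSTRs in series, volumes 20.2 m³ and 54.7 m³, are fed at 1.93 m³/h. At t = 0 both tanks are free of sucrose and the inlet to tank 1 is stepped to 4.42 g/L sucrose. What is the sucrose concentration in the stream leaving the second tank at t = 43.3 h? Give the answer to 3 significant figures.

2.94 g/L

Each tank obeys Vᵢ dCᵢ/dt = Q(Cᵢ₋₁ − Cᵢ), so τᵢ = Vᵢ/Q.
τ₁ = 20.2/1.93 = 10.466 h; τ₂ = 54.7/1.93 = 28.342 h.
Solving the cascade with C₁(0)=C₂(0)=0 gives C₂(t) = C_in[1 − (τ₁ e^(−t/τ₁) − τ₂ e^(−t/τ₂))/(τ₁ − τ₂)].
At t = 43.3: e^(−t/τ₁) = 0.015969, e^(−t/τ₂) = 0.21702.
C₂ = 4.42·[1 − (10.466·0.015969 − 28.342·0.21702)/(-17.876)] = 4.42·0.66526 = 2.9405 g/L.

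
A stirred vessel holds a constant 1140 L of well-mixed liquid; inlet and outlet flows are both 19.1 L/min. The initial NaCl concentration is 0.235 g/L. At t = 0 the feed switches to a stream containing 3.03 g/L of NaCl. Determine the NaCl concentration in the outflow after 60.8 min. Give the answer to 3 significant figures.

Mass balance on the solute (V constant): V dC/dt = Q(C_in − C).
Rewrite as dC/dt + C/τ = C_in/τ, τ = V/Q = 59.686 min.
Integrating: C(t) = C_in + (C₀ − C_in) e^(−t/τ).
C(60.8) = 3.03 + (0.235 − 3.03)·e^(−60.8/59.686) = 3.03 + (-2.7950)·0.36108 = 2.0208 g/L.

2.02 g/L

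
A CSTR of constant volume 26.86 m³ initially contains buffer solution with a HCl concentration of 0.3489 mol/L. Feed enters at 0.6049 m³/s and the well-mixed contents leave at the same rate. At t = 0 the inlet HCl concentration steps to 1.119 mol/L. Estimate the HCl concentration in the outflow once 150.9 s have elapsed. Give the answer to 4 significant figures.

Species balance on the tank: V dC/dt = Q(C_in − C).
Time constant τ = V/Q = 26.86/0.6049 = 44.4040 s.
This is linear first-order; C(t) = C_in + (C₀ − C_in) e^(−t/τ).
C(150.9) = 1.119 + (0.3489 − 1.119)·e^(−150.9/44.4040) = 1.119 + (-0.770100)·0.0334287 = 1.09326 mol/L.

1.093 mol/L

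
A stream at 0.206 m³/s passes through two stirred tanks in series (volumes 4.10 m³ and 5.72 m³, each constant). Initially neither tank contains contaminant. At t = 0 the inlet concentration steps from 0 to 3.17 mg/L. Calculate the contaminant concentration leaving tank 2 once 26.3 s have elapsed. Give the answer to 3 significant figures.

0.969 mg/L

Time constants: τᵢ = Vᵢ/Q for each well-mixed tank.
τ₁ = 4.10/0.206 = 19.903 s; τ₂ = 5.72/0.206 = 27.767 s.
Solving the cascade with C₁(0)=C₂(0)=0 gives C₂(t) = C_in[1 − (τ₁ e^(−t/τ₁) − τ₂ e^(−t/τ₂))/(τ₁ − τ₂)].
At t = 26.3: e^(−t/τ₁) = 0.26676, e^(−t/τ₂) = 0.38784.
C₂ = 3.17·[1 − (19.903·0.26676 − 27.767·0.38784)/(-7.8641)] = 3.17·0.30572 = 0.96915 mg/L.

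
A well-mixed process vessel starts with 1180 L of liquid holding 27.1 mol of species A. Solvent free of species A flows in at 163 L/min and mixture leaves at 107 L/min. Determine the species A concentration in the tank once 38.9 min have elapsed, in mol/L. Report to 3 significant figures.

0.00109 mol/L

Let m(t) be the amount of species A. Volume: V(t) = V₀ + (Q_in − Q_out) t = 1180 + 56.000 t; V(38.9) = 3358.4 L.
No species A enters, so dm/dt = −Q_out · (m/V).
dm/m = −Q_out dt/(V₀ + 56.000 t); integrating gives ln(m/m₀) = −(Q_out/(Q_in−Q_out)) ln(V/V₀).
m = m₀ (V₀/V)^(Q_out/(Q_in−Q_out)) = 27.1 × (1180/3358.4)^(1.9107) = 3.6730 mol.
C = m/V = 3.6730/3358.4 = 0.0010937 mol/L.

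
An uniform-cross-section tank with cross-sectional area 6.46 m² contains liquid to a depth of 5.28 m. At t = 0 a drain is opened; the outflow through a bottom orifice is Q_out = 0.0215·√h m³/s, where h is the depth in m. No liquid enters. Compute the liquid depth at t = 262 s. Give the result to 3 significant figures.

3.47 m

With no inflow, A dh/dt = −0.0215 √h.
This is separable: 2 d(√h)/dt = −0.0215/A, so √h = √h₀ − (0.0215/(2A)) t.
√h = √5.28 − 0.0215·262/(2·6.46) = 2.2978 − 0.43599 = 1.8618.
h = 1.8618² = 3.4664 m.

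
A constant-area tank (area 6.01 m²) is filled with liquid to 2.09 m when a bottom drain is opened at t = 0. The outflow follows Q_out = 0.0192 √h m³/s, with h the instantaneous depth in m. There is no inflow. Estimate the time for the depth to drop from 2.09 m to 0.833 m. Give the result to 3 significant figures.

Mass balance (ρ constant): A dh/dt = −0.0192 √h.
Separate and integrate: 2(√h − √h₀) = −(0.0192/A) t.
t = 2A(√h₀ − √h)/0.0192 = 2·6.01·(√2.09 − √0.833)/0.0192
  = 12.020 × (1.4457 − 0.91269) / 0.0192 = 333.68 s.

334 s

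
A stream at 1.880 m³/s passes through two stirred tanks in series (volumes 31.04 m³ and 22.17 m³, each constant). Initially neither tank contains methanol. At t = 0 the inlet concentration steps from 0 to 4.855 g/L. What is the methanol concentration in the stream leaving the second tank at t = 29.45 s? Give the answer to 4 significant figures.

2.999 g/L

Time constants: τᵢ = Vᵢ/Q for each well-mixed tank.
τ₁ = 31.04/1.880 = 16.5106 s; τ₂ = 22.17/1.880 = 11.7926 s.
Tank 1: C₁ = C_in(1 − e^(−t/τ₁)). Tank 2 (τ₁ ≠ τ₂): C₂ = C_in[1 − (τ₁ e^(−t/τ₁) − τ₂ e^(−t/τ₂))/(τ₁ − τ₂)].
At t = 29.45: e^(−t/τ₁) = 0.168016, e^(−t/τ₂) = 0.0823037.
C₂ = 4.855·[1 − (16.5106·0.168016 − 11.7926·0.0823037)/(4.71809)] = 4.855·0.617753 = 2.99919 g/L.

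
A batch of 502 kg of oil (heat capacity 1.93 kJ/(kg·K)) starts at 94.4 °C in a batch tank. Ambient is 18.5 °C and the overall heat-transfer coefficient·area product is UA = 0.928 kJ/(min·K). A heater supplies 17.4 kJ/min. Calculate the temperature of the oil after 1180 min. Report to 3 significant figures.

Lumped-capacitance energy balance: M c_p dT/dt = UA(T_amb − T) + Q̇.
dT/dt = (T_ss − T)/τ with T_ss = T_amb + Q̇/UA = 18.5 + 17.4/0.928 = 37.250 °C, τ = M c_p/UA = 502·1.93/0.928 = 1044.0 min.
T approaches T_ss exponentially: T(t) = T_ss + (T₀ − T_ss) e^(−t/τ).
T(1180) = 37.250 + (57.150)·0.32296 = 55.707 °C.

55.7 °C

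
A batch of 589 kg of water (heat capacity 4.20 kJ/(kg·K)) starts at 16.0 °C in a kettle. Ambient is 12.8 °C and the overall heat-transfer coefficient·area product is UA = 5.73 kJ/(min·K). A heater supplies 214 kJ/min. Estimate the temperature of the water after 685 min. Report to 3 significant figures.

Energy balance: M c_p dT/dt = −UA(T − T_amb) + Q̇.
dT/dt = (T_ss − T)/τ with T_ss = T_amb + Q̇/UA = 12.8 + 214/5.73 = 50.147 °C, τ = M c_p/UA = 589·4.20/5.73 = 431.73 min.
Solution: T(t) = T_ss + (T₀ − T_ss) e^(−t/τ).
T(685) = 50.147 + (-34.147)·0.20461 = 43.160 °C.

43.2 °C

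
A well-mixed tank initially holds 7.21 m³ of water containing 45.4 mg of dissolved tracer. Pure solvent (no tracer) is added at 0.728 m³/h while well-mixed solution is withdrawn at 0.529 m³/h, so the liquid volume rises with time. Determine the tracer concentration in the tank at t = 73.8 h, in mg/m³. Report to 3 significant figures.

0.108 mg/m³

Total volume: dV/dt = Q_in − Q_out = 0.19900 m³/h, so V(t) = 7.21 + 0.19900 t and V(73.8) = 21.896 m³.
Solute balance: dm/dt = 0 − Q_out C = −Q_out m/V(t).
dm/m = −Q_out dt/(V₀ + 0.19900 t); integrating gives ln(m/m₀) = −(Q_out/(Q_in−Q_out)) ln(V/V₀).
m = m₀ (V₀/V)^(Q_out/(Q_in−Q_out)) = 45.4 × (7.21/21.896)^(2.6583) = 2.3692 mg.
C = m/V = 2.3692/21.896 = 0.10820 mg/m³.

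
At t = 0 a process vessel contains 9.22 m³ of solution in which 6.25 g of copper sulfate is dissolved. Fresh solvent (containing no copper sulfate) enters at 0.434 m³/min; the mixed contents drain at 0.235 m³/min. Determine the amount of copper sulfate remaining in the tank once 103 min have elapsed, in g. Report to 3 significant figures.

Let m(t) be the amount of copper sulfate. Volume: V(t) = V₀ + (Q_in − Q_out) t = 9.22 + 0.19900 t; V(103) = 29.717 m³.
No copper sulfate enters, so dm/dt = −Q_out · (m/V).
Separate: dm/m = −Q_out dt/V(t) ⇒ ln(m/m₀) = −(Q_out/(Q_in−Q_out)) ln(V/V₀).
m = m₀ (V₀/V)^(Q_out/(Q_in−Q_out)) = 6.25 × (9.22/29.717)^(1.1809) = 1.5691 g.

1.57 g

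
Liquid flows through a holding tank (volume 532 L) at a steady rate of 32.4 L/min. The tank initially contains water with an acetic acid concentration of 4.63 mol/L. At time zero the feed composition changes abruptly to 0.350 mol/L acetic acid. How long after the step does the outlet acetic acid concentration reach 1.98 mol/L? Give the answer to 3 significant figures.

15.9 min

Species balance: V dC/dt = Q(C_in − C) ⇒ τ = V/Q = 16.420 min.
C(t) = C_in + (C₀ − C_in) e^(−t/τ). Set C = 1.98 and solve for t:
e^(−t/τ) = (C − C_in)/(C₀ − C_in) = (1.98 − 0.350)/(4.63 − 0.350) = 0.38084
t = −τ ln(…) = 16.420 × 0.96537 = 15.851 min.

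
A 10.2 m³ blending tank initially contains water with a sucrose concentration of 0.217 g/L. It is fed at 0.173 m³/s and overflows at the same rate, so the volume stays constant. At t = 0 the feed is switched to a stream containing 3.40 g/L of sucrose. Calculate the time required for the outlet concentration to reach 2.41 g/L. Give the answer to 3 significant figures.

Species balance: V dC/dt = Q(C_in − C) ⇒ τ = V/Q = 58.960 s.
C(t) = C_in + (C₀ − C_in) e^(−t/τ). Set C = 2.41 and solve for t:
e^(−t/τ) = (C − C_in)/(C₀ − C_in) = (2.41 − 3.40)/(0.217 − 3.40) = 0.31103
t = −τ ln(…) = 58.960 × 1.1679 = 68.857 s.

68.9 s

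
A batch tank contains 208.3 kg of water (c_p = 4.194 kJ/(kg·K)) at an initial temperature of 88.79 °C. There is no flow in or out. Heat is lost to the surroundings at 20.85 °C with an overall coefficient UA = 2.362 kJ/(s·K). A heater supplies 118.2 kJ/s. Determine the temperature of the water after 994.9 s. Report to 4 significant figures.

72.11 °C

Lumped-capacitance energy balance: M c_p dT/dt = UA(T_amb − T) + Q̇.
dT/dt = (T_ss − T)/τ with T_ss = T_amb + Q̇/UA = 20.85 + 118.2/2.362 = 70.8923 °C, τ = M c_p/UA = 208.3·4.194/2.362 = 369.860 s.
T approaches T_ss exponentially: T(t) = T_ss + (T₀ − T_ss) e^(−t/τ).
T(994.9) = 70.8923 + (17.8977)·0.0678854 = 72.1073 °C.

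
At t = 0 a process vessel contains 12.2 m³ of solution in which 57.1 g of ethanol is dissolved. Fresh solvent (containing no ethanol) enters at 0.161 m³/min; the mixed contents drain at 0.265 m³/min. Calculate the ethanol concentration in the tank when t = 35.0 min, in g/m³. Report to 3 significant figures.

Total volume: dV/dt = Q_in − Q_out = -0.10400 m³/min, so V(t) = 12.2 − 0.10400 t and V(35.0) = 8.5600 m³.
Solute balance: dm/dt = 0 − Q_out C = −Q_out m/V(t).
dm/m = −Q_out dt/(V₀ − 0.10400 t); integrating gives ln(m/m₀) = −(Q_out/(Q_in−Q_out)) ln(V/V₀).
m = m₀ (V₀/V)^(Q_out/(Q_in−Q_out)) = 57.1 × (12.2/8.5600)^(-2.5481) = 23.148 g.
C = m/V = 23.148/8.5600 = 2.7043 g/m³.

2.70 g/m³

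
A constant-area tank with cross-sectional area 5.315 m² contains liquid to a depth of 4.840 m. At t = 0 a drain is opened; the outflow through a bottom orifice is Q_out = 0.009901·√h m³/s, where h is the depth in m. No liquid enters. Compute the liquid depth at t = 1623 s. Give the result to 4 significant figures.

A dh/dt = −Q_out = −0.009901 √h.
Separate and integrate: 2(√h − √h₀) = −(0.009901/A) t.
√h = √4.840 − 0.009901·1623/(2·5.315) = 2.20000 − 1.51170 = 0.688305.
h = 0.688305² = 0.473763 m.

0.4738 m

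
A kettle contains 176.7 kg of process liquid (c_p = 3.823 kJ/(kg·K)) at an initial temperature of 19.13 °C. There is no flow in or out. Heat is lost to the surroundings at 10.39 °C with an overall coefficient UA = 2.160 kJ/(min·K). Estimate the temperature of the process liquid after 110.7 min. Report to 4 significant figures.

M c_p dT/dt = −UA(T − T_amb).
dT/dt = (T_ss − T)/τ with T_ss = T_amb = 10.3900 °C, τ = M c_p/UA = 176.7·3.823/2.160 = 312.743 min.
Solution: T(t) = T_ss + (T₀ − T_ss) e^(−t/τ).
T(110.7) = 10.3900 + (8.74000)·0.701899 = 16.5246 °C.

16.52 °C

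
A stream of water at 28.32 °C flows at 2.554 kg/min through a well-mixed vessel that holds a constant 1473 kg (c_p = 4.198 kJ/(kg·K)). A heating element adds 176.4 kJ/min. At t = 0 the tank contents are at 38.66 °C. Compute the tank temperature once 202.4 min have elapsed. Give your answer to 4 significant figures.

40.47 °C

First-law balance (no shaft work): M c_p dT/dt = ṁ c_p (T_in − T) + 176.4.
τ = M/ṁ = 576.742 min; T_ss = T_in + Q̇/(ṁ c_p) = 28.32 + 176.4/(2.554·4.198) = 44.7726 °C.
T approaches T_ss exponentially: T(t) = T_ss + (T₀ − T_ss) e^(−t/τ).
T(202.4) = 44.7726 + (-6.11263)·e^(−202.4/576.742) = 44.7726 + (-6.11263)·0.704028 = 40.4692 °C.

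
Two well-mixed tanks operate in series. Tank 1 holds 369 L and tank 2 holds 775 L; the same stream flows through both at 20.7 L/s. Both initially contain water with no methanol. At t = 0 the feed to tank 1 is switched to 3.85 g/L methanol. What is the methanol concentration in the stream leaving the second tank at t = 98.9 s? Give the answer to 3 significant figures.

Each tank obeys Vᵢ dCᵢ/dt = Q(Cᵢ₋₁ − Cᵢ), so τᵢ = Vᵢ/Q.
τ₁ = 369/20.7 = 17.826 s; τ₂ = 775/20.7 = 37.440 s.
Tank 1: C₁ = C_in(1 − e^(−t/τ₁)). Tank 2 (τ₁ ≠ τ₂): C₂ = C_in[1 − (τ₁ e^(−t/τ₁) − τ₂ e^(−t/τ₂))/(τ₁ − τ₂)].
At t = 98.9: e^(−t/τ₁) = 0.0038950, e^(−t/τ₂) = 0.071248.
C₂ = 3.85·[1 − (17.826·0.0038950 − 37.440·0.071248)/(-19.614)] = 3.85·0.86754 = 3.3400 g/L.

3.34 g/L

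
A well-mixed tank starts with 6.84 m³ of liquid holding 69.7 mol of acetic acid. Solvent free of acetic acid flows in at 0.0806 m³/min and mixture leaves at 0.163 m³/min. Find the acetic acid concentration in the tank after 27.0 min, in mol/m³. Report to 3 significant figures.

6.93 mol/m³

Let m(t) be the amount of acetic acid. Volume: V(t) = V₀ + (Q_in − Q_out) t = 6.84 − 0.082400 t; V(27.0) = 4.6152 m³.
Solute balance: dm/dt = 0 − Q_out C = −Q_out m/V(t).
dm/m = −Q_out dt/(V₀ − 0.082400 t); integrating gives ln(m/m₀) = −(Q_out/(Q_in−Q_out)) ln(V/V₀).
m = m₀ (V₀/V)^(Q_out/(Q_in−Q_out)) = 69.7 × (6.84/4.6152)^(-1.9782) = 32.006 mol.
C = m/V = 32.006/4.6152 = 6.9350 mol/m³.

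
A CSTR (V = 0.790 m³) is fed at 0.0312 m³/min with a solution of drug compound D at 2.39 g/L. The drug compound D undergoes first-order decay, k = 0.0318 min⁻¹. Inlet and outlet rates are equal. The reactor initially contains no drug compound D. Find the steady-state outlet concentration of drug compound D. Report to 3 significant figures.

V dC/dt = Q(C_in − C) − k V C.
Steady state (dC/dt = 0): C_ss = Q C_in/(Q + kV) = C_in/(1 + kV/Q).
C_ss = 0.0312·2.39/(0.0312 + 0.0318·0.790) = 0.074568/0.056322 = 1.3240 g/L.

1.32 g/L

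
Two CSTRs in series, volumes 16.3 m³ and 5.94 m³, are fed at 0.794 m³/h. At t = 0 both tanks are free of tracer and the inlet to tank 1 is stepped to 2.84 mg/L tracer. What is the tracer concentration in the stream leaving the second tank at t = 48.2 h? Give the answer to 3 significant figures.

2.42 mg/L

Time constants: τᵢ = Vᵢ/Q for each well-mixed tank.
τ₁ = 16.3/0.794 = 20.529 h; τ₂ = 5.94/0.794 = 7.4811 h.
Solving the cascade with C₁(0)=C₂(0)=0 gives C₂(t) = C_in[1 − (τ₁ e^(−t/τ₁) − τ₂ e^(−t/τ₂))/(τ₁ − τ₂)].
At t = 48.2: e^(−t/τ₁) = 0.095569, e^(−t/τ₂) = 0.0015918.
C₂ = 2.84·[1 − (20.529·0.095569 − 7.4811·0.0015918)/(13.048)] = 2.84·0.85055 = 2.4156 mg/L.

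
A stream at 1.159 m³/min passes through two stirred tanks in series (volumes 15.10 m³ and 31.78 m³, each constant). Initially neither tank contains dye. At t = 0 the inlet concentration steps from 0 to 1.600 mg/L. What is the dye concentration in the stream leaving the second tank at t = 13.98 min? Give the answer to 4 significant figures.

Time constants: τᵢ = Vᵢ/Q for each well-mixed tank.
τ₁ = 15.10/1.159 = 13.0285 min; τ₂ = 31.78/1.159 = 27.4202 min.
Solving the cascade with C₁(0)=C₂(0)=0 gives C₂(t) = C_in[1 − (τ₁ e^(−t/τ₁) − τ₂ e^(−t/τ₂))/(τ₁ − τ₂)].
At t = 13.98: e^(−t/τ₁) = 0.341969, e^(−t/τ₂) = 0.600590.
C₂ = 1.600·[1 − (13.0285·0.341969 − 27.4202·0.600590)/(-14.3917)] = 1.600·0.165288 = 0.264460 mg/L.

0.2645 mg/L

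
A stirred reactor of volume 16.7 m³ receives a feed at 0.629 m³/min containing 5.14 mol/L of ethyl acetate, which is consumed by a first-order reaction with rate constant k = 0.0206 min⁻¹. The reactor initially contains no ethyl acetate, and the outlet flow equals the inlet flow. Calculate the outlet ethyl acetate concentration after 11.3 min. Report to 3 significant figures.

1.60 mol/L

V dC/dt = Q(C_in − C) − k V C.
dC/dt = (Q/V) C_in − (Q/V + k) C; effective rate a = Q/V + k = 0.037665 + 0.0206 = 0.058265 min⁻¹.
C_ss = Q C_in/(Q + kV) = 3.3227 mol/L; C(t) = C_ss + (C₀ − C_ss) e^(−a t).
C(11.3) = 3.3227 + (-3.3227)·e^(−0.058265·11.3) = 3.3227 + (-3.3227)·0.51768 = 1.6026 mol/L.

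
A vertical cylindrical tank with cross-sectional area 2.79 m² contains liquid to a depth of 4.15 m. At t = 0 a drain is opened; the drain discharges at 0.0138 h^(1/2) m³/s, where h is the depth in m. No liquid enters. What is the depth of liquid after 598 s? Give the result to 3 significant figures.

With no inflow, A dh/dt = −0.0138 √h.
Separate and integrate: 2(√h − √h₀) = −(0.0138/A) t.
√h = √4.15 − 0.0138·598/(2·2.79) = 2.0372 − 1.4789 = 0.55823.
h = 0.55823² = 0.31162 m.

0.312 m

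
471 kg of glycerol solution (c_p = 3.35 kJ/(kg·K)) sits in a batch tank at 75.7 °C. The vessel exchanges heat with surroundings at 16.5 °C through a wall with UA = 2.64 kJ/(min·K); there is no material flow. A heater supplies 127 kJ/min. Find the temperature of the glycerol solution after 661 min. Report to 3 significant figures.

68.3 °C

Lumped-capacitance energy balance: M c_p dT/dt = UA(T_amb − T) + Q̇.
dT/dt = (T_ss − T)/τ with T_ss = T_amb + Q̇/UA = 16.5 + 127/2.64 = 64.606 °C, τ = M c_p/UA = 471·3.35/2.64 = 597.67 min.
T approaches T_ss exponentially: T(t) = T_ss + (T₀ − T_ss) e^(−t/τ).
T(661) = 64.606 + (11.094)·0.33089 = 68.277 °C.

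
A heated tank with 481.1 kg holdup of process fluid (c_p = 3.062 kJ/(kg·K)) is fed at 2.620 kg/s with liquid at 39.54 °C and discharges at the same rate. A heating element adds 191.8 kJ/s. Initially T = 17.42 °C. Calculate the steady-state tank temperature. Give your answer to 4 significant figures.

M c_p dT/dt = ṁ c_p (T_in − T) + Q̇.
At steady state dT/dt = 0 ⇒ T_ss = T_in + Q̇/(ṁ c_p) = 39.54 + 191.8/(2.620·3.062) = 63.4479 °C.

63.45 °C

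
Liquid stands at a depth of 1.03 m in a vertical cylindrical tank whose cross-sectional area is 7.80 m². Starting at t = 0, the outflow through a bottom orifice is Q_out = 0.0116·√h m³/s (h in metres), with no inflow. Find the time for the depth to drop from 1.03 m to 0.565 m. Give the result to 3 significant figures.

354 s

With no inflow, A dh/dt = −0.0116 √h.
This is separable: 2 d(√h)/dt = −0.0116/A, so √h = √h₀ − (0.0116/(2A)) t.
t = 2A(√h₀ − √h)/0.0116 = 2·7.80·(√1.03 − √0.565)/0.0116
  = 15.600 × (1.0149 − 0.75166) / 0.0116 = 353.99 s.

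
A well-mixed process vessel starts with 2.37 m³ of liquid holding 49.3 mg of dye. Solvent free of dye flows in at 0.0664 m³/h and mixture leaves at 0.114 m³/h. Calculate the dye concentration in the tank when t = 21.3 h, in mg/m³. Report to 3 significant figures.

9.55 mg/m³

Let m(t) be the amount of dye. Volume: V(t) = V₀ + (Q_in − Q_out) t = 2.37 − 0.047600 t; V(21.3) = 1.3561 m³.
No dye enters, so dm/dt = −Q_out · (m/V).
Separate: dm/m = −Q_out dt/V(t) ⇒ ln(m/m₀) = −(Q_out/(Q_in−Q_out)) ln(V/V₀).
m = m₀ (V₀/V)^(Q_out/(Q_in−Q_out)) = 49.3 × (2.37/1.3561)^(-2.3950) = 12.948 mg.
C = m/V = 12.948/1.3561 = 9.5475 mg/m³.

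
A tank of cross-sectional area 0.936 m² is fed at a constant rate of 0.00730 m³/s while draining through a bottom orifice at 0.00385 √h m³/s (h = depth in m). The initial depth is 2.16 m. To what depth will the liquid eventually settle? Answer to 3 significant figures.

3.60 m

Level balance: A dh/dt = 0.00730 − 0.00385 √h. Setting dh/dt = 0:
Q_in = 0.00385 √h_ss ⇒ √h_ss = 0.00730/0.00385 = 1.8961.
h_ss = 1.8961² = 3.5952 m. (Since h₀ = 2.16 m < h_ss, the level will rise toward this value.)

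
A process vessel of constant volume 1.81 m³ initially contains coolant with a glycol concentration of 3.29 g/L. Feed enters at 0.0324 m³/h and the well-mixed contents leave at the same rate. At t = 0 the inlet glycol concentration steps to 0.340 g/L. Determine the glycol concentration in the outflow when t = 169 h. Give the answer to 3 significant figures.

0.483 g/L

Transient balance on the dissolved component: V dC/dt = Q(C_in − C).
Time constant τ = V/Q = 1.81/0.0324 = 55.864 h.
Integrating: C(t) = C_in + (C₀ − C_in) e^(−t/τ).
C(169) = 0.340 + (3.29 − 0.340)·e^(−169/55.864) = 0.340 + (2.9500)·0.048548 = 0.48322 g/L.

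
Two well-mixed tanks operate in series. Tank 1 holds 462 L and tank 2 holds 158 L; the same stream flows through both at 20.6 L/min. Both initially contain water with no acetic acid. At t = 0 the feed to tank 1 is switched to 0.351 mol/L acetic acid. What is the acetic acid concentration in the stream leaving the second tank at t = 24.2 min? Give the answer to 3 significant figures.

Time constants: τᵢ = Vᵢ/Q for each well-mixed tank.
τ₁ = 462/20.6 = 22.427 min; τ₂ = 158/20.6 = 7.6699 min.
Solving the cascade with C₁(0)=C₂(0)=0 gives C₂(t) = C_in[1 − (τ₁ e^(−t/τ₁) − τ₂ e^(−t/τ₂))/(τ₁ − τ₂)].
At t = 24.2: e^(−t/τ₁) = 0.33992, e^(−t/τ₂) = 0.042630.
C₂ = 0.351·[1 − (22.427·0.33992 − 7.6699·0.042630)/(14.757)] = 0.351·0.50557 = 0.17745 mol/L.

0.177 mol/L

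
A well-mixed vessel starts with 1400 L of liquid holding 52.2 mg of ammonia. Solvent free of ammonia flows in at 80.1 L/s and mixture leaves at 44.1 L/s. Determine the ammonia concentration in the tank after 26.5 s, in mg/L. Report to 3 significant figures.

0.0117 mg/L

Let m(t) be the amount of ammonia. Volume: V(t) = V₀ + (Q_in − Q_out) t = 1400 + 36.000 t; V(26.5) = 2354.0 L.
Species balance (pure solvent in): dm/dt = −Q_out · m/V(t).
Separate: dm/m = −Q_out dt/V(t) ⇒ ln(m/m₀) = −(Q_out/(Q_in−Q_out)) ln(V/V₀).
m = m₀ (V₀/V)^(Q_out/(Q_in−Q_out)) = 52.2 × (1400/2354.0)^(1.2250) = 27.619 mg.
C = m/V = 27.619/2354.0 = 0.011733 mg/L.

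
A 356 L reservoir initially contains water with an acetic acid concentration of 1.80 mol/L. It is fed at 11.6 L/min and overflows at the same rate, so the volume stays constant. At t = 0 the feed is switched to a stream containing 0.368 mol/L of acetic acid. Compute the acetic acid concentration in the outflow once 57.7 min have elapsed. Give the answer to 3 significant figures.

0.586 mol/L

Unsteady species balance (constant V, well mixed): V dC/dt = Q(C_in − C).
So dC/dt = (C_in − C)/τ with τ = V/Q = 356/11.6 = 30.690 min.
Solution: C(t) = C_in + (C₀ − C_in) e^(−t/τ).
C(57.7) = 0.368 + (1.80 − 0.368)·e^(−57.7/30.690) = 0.368 + (1.4320)·0.15257 = 0.58648 mol/L.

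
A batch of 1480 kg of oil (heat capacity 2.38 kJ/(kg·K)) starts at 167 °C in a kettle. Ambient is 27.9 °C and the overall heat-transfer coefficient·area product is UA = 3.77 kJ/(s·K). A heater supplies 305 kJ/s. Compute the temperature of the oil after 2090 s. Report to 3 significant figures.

M c_p dT/dt = −UA(T − T_amb) + Q̇.
dT/dt = (T_ss − T)/τ with T_ss = T_amb + Q̇/UA = 27.9 + 305/3.77 = 108.80 °C, τ = M c_p/UA = 1480·2.38/3.77 = 934.32 s.
This is linear first-order; T(t) = T_ss + (T₀ − T_ss) e^(−t/τ).
T(2090) = 108.80 + (58.198)·0.10679 = 115.02 °C.

115 °C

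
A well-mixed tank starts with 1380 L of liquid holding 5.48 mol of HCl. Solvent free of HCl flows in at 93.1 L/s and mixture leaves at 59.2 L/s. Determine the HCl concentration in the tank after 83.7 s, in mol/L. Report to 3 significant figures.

0.000185 mol/L

Let m(t) be the amount of HCl. Volume: V(t) = V₀ + (Q_in − Q_out) t = 1380 + 33.900 t; V(83.7) = 4217.4 L.
Solute balance: dm/dt = 0 − Q_out C = −Q_out m/V(t).
Separate: dm/m = −Q_out dt/V(t) ⇒ ln(m/m₀) = −(Q_out/(Q_in−Q_out)) ln(V/V₀).
m = m₀ (V₀/V)^(Q_out/(Q_in−Q_out)) = 5.48 × (1380/4217.4)^(1.7463) = 0.77898 mol.
C = m/V = 0.77898/4217.4 = 0.00018470 mol/L.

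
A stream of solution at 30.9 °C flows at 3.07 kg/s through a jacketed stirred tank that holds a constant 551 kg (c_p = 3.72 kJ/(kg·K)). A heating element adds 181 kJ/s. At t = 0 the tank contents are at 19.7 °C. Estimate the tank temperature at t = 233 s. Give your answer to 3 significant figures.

39.4 °C

First-law balance (no shaft work): M c_p dT/dt = ṁ c_p (T_in − T) + 181.
τ = M/ṁ = 179.48 s; T_ss = T_in + Q̇/(ṁ c_p) = 30.9 + 181/(3.07·3.72) = 46.749 °C.
This is linear first-order; T(t) = T_ss + (T₀ − T_ss) e^(−t/τ).
T(233) = 46.749 + (-27.049)·e^(−233/179.48) = 46.749 + (-27.049)·0.27302 = 39.364 °C.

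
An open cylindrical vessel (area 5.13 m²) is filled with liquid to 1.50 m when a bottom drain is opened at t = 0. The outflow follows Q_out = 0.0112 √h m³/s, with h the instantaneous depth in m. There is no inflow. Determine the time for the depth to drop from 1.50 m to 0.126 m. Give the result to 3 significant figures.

797 s

With no inflow, A dh/dt = −0.0112 √h.
This is separable: 2 d(√h)/dt = −0.0112/A, so √h = √h₀ − (0.0112/(2A)) t.
t = 2A(√h₀ − √h)/0.0112 = 2·5.13·(√1.50 − √0.126)/0.0112
  = 10.260 × (1.2247 − 0.35496) / 0.0112 = 796.78 s.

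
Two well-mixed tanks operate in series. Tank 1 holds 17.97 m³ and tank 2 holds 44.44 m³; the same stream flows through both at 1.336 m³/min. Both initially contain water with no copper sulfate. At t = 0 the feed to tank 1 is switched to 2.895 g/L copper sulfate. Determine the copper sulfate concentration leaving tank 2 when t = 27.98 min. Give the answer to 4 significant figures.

1.045 g/L

Species balance on tank i: dCᵢ/dt = (Cᵢ₋₁ − Cᵢ)/τᵢ with τᵢ = Vᵢ/Q.
τ₁ = 17.97/1.336 = 13.4506 min; τ₂ = 44.44/1.336 = 33.2635 min.
Tank 1: C₁ = C_in(1 − e^(−t/τ₁)). Tank 2 (τ₁ ≠ τ₂): C₂ = C_in[1 − (τ₁ e^(−t/τ₁) − τ₂ e^(−t/τ₂))/(τ₁ − τ₂)].
At t = 27.98: e^(−t/τ₁) = 0.124905, e^(−t/τ₂) = 0.431209.
C₂ = 2.895·[1 − (13.4506·0.124905 − 33.2635·0.431209)/(-19.8129)] = 2.895·0.360847 = 1.04465 g/L.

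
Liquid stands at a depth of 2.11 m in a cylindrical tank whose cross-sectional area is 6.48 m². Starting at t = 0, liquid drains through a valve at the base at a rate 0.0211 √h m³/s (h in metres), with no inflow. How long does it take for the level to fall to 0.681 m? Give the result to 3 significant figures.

385 s

A dh/dt = −Q_out = −0.0211 √h.
Separate and integrate: 2(√h − √h₀) = −(0.0211/A) t.
t = 2A(√h₀ − √h)/0.0211 = 2·6.48·(√2.11 − √0.681)/0.0211
  = 12.960 × (1.4526 − 0.82523) / 0.0211 = 385.33 s.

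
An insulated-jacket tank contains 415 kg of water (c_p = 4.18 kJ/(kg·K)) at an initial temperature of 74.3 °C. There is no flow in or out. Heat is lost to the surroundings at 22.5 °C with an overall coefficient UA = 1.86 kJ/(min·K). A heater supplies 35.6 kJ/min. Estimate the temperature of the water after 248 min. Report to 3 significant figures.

Lumped-capacitance energy balance: M c_p dT/dt = UA(T_amb − T) + Q̇.
dT/dt = (T_ss − T)/τ with T_ss = T_amb + Q̇/UA = 22.5 + 35.6/1.86 = 41.640 °C, τ = M c_p/UA = 415·4.18/1.86 = 932.63 min.
Integrating: T(t) = T_ss + (T₀ − T_ss) e^(−t/τ).
T(248) = 41.640 + (32.660)·0.76651 = 66.674 °C.

66.7 °C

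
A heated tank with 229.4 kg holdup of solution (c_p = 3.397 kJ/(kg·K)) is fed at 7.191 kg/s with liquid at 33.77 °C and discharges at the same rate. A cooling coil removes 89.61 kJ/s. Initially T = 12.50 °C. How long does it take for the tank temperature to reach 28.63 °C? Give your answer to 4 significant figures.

79.17 s

M c_p dT/dt = ṁ c_p (T_in − T) − Q̇.
τ = M/ṁ = 31.9010 s; T_ss = T_in − Q̇/(ṁ c_p) = 30.1016 °C.
T(t) = T_ss + (T₀ − T_ss) e^(−t/τ). Set T = 28.63:
e^(−t/τ) = (28.63 − 30.1016)/(12.50 − 30.1016) = 0.0836083
t = −31.9010 · ln(0.0836083) = 79.1659 s.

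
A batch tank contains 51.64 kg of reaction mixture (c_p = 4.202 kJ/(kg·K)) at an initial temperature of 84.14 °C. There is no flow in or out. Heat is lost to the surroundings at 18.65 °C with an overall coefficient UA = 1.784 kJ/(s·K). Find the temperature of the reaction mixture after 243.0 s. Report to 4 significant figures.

27.53 °C

Lumped-capacitance energy balance: M c_p dT/dt = UA(T_amb − T).
dT/dt = (T_ss − T)/τ with T_ss = T_amb = 18.6500 °C, τ = M c_p/UA = 51.64·4.202/1.784 = 121.632 s.
This is linear first-order; T(t) = T_ss + (T₀ − T_ss) e^(−t/τ).
T(243.0) = 18.6500 + (65.4900)·0.135629 = 27.5323 °C.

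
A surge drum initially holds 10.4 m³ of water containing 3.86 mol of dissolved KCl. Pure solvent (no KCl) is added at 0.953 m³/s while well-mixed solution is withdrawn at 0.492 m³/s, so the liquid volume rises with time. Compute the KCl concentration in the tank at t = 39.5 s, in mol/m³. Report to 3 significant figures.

Let m(t) be the amount of KCl. Volume: V(t) = V₀ + (Q_in − Q_out) t = 10.4 + 0.46100 t; V(39.5) = 28.609 m³.
Solute balance: dm/dt = 0 − Q_out C = −Q_out m/V(t).
dm/m = −Q_out dt/(V₀ + 0.46100 t); integrating gives ln(m/m₀) = −(Q_out/(Q_in−Q_out)) ln(V/V₀).
m = m₀ (V₀/V)^(Q_out/(Q_in−Q_out)) = 3.86 × (10.4/28.609)^(1.0672) = 1.3109 mol.
C = m/V = 1.3109/28.609 = 0.045819 mol/m³.

0.0458 mol/m³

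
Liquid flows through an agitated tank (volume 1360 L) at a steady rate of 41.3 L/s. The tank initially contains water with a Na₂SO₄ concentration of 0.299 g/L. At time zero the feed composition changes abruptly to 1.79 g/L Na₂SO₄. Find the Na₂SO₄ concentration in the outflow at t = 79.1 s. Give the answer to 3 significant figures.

1.66 g/L

Mass balance on the solute (V constant): V dC/dt = Q(C_in − C).
Time constant τ = V/Q = 1360/41.3 = 32.930 s.
Solution: C(t) = C_in + (C₀ − C_in) e^(−t/τ).
C(79.1) = 1.79 + (0.299 − 1.79)·e^(−79.1/32.930) = 1.79 + (-1.4910)·0.090529 = 1.6550 g/L.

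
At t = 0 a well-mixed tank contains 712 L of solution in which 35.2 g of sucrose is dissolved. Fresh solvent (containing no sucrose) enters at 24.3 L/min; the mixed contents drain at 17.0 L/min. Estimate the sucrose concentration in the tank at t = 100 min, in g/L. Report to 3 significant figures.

Total volume: dV/dt = Q_in − Q_out = 7.3000 L/min, so V(t) = 712 + 7.3000 t and V(100) = 1442.0 L.
No sucrose enters, so dm/dt = −Q_out · (m/V).
Separate: dm/m = −Q_out dt/V(t) ⇒ ln(m/m₀) = −(Q_out/(Q_in−Q_out)) ln(V/V₀).
m = m₀ (V₀/V)^(Q_out/(Q_in−Q_out)) = 35.2 × (712/1442.0)^(2.3288) = 6.8047 g.
C = m/V = 6.8047/1442.0 = 0.0047189 g/L.

0.00472 g/L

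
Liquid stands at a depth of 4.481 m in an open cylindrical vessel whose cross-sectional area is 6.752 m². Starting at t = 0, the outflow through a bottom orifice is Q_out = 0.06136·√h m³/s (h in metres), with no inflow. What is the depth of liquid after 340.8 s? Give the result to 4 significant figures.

A dh/dt = −Q_out = −0.06136 √h.
∫ h^(−1/2) dh = −(0.06136/A) ∫ dt, giving 2√h = 2√h₀ − (0.06136/A) t.
√h = √4.481 − 0.06136·340.8/(2·6.752) = 2.11684 − 1.54854 = 0.568297.
h = 0.568297² = 0.322961 m.

0.3230 m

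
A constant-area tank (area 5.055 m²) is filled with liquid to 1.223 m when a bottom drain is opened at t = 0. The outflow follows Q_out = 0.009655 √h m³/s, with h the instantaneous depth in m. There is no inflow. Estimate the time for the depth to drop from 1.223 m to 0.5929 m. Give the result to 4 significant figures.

351.7 s

With no inflow, A dh/dt = −0.009655 √h.
This is separable: 2 d(√h)/dt = −0.009655/A, so √h = √h₀ − (0.009655/(2A)) t.
t = 2A(√h₀ − √h)/0.009655 = 2·5.055·(√1.223 − √0.5929)/0.009655
  = 10.1100 × (1.10589 − 0.770000) / 0.009655 = 351.723 s.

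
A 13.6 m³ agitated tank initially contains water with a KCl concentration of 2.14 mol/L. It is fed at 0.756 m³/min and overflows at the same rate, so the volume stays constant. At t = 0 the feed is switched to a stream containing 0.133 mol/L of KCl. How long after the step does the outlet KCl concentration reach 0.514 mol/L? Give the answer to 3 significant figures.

Mass balance on the solute (V constant): V dC/dt = Q(C_in − C), so τ = V/Q = 17.989 min.
C(t) = C_in + (C₀ − C_in) e^(−t/τ). Set C = 0.514 and solve for t:
e^(−t/τ) = (C − C_in)/(C₀ − C_in) = (0.514 − 0.133)/(2.14 − 0.133) = 0.18984
t = −τ ln(…) = 17.989 × 1.6616 = 29.891 min.

29.9 min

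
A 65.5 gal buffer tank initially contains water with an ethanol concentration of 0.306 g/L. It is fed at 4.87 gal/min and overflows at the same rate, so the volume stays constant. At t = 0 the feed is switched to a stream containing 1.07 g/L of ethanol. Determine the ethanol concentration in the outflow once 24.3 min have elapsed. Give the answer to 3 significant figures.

Species balance on the tank: V dC/dt = Q(C_in − C).
Rewrite as dC/dt + C/τ = C_in/τ, τ = V/Q = 13.450 min.
Solution: C(t) = C_in + (C₀ − C_in) e^(−t/τ).
C(24.3) = 1.07 + (0.306 − 1.07)·e^(−24.3/13.450) = 1.07 + (-0.76400)·0.16419 = 0.94456 g/L.

0.945 g/L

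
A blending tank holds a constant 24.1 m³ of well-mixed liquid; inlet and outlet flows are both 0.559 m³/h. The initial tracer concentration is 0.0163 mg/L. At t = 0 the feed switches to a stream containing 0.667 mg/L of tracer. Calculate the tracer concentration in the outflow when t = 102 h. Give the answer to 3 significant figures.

Unsteady species balance (constant V, well mixed): V dC/dt = Q(C_in − C).
Rewrite as dC/dt + C/τ = C_in/τ, τ = V/Q = 43.113 h.
Integrating: C(t) = C_in + (C₀ − C_in) e^(−t/τ).
C(102) = 0.667 + (0.0163 − 0.667)·e^(−102/43.113) = 0.667 + (-0.65070)·0.093866 = 0.60592 mg/L.

0.606 mg/L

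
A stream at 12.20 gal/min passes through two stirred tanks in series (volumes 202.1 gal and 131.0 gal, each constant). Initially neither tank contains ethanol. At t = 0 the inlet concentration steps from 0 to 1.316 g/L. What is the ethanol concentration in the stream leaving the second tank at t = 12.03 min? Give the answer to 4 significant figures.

Species balance on tank i: dCᵢ/dt = (Cᵢ₋₁ − Cᵢ)/τᵢ with τᵢ = Vᵢ/Q.
τ₁ = 202.1/12.20 = 16.5656 min; τ₂ = 131.0/12.20 = 10.7377 min.
Solving the cascade with C₁(0)=C₂(0)=0 gives C₂(t) = C_in[1 − (τ₁ e^(−t/τ₁) − τ₂ e^(−t/τ₂))/(τ₁ − τ₂)].
At t = 12.03: e^(−t/τ₁) = 0.483741, e^(−t/τ₂) = 0.326165.
C₂ = 1.316·[1 − (16.5656·0.483741 − 10.7377·0.326165)/(5.82787)] = 1.316·0.225928 = 0.297322 g/L.

0.2973 g/L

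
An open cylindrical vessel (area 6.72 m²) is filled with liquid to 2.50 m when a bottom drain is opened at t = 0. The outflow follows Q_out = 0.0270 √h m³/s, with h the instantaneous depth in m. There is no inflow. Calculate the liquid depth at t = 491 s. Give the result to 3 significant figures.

0.354 m

With no inflow, A dh/dt = −0.0270 √h.
Separate and integrate: 2(√h − √h₀) = −(0.0270/A) t.
√h = √2.50 − 0.0270·491/(2·6.72) = 1.5811 − 0.98638 = 0.59475.
h = 0.59475² = 0.35373 m.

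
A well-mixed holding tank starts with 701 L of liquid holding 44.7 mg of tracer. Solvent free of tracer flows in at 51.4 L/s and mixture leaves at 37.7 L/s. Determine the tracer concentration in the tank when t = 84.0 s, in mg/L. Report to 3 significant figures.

Let m(t) be the amount of tracer. Volume: V(t) = V₀ + (Q_in − Q_out) t = 701 + 13.700 t; V(84.0) = 1851.8 L.
Solute balance: dm/dt = 0 − Q_out C = −Q_out m/V(t).
Separate: dm/m = −Q_out dt/V(t) ⇒ ln(m/m₀) = −(Q_out/(Q_in−Q_out)) ln(V/V₀).
m = m₀ (V₀/V)^(Q_out/(Q_in−Q_out)) = 44.7 × (701/1851.8)^(2.7518) = 3.0859 mg.
C = m/V = 3.0859/1851.8 = 0.0016664 mg/L.

0.00167 mg/L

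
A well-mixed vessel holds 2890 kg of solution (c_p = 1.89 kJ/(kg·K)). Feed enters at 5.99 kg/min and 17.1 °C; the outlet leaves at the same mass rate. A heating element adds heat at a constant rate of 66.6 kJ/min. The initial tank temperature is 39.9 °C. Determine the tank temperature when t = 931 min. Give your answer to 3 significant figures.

25.4 °C

Energy balance: M c_p dT/dt = ṁ c_p (T_in − T) + 66.6.
Rearrange: dT/dt = (T_ss − T)/τ with τ = M/ṁ = 482.47 min and T_ss = T_in + Q̇/(ṁ c_p) = 22.983 °C.
This is linear first-order; T(t) = T_ss + (T₀ − T_ss) e^(−t/τ).
T(931) = 22.983 + (16.917)·e^(−931/482.47) = 22.983 + (16.917)·0.14520 = 25.439 °C.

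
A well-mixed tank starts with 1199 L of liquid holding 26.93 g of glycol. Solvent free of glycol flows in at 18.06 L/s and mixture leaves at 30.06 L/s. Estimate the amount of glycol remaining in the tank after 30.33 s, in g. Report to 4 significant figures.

10.88 g

Total volume: dV/dt = Q_in − Q_out = -12.0000 L/s, so V(t) = 1199 − 12.0000 t and V(30.33) = 835.040 L.
No glycol enters, so dm/dt = −Q_out · (m/V).
Separate: dm/m = −Q_out dt/V(t) ⇒ ln(m/m₀) = −(Q_out/(Q_in−Q_out)) ln(V/V₀).
m = m₀ (V₀/V)^(Q_out/(Q_in−Q_out)) = 26.93 × (1199/835.040)^(-2.50500) = 10.8811 g.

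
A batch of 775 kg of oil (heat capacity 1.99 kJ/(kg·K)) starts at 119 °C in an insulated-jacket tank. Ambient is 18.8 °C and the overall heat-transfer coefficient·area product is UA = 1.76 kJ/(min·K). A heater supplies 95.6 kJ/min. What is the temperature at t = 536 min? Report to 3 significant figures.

98.0 °C

Unsteady energy balance on the tank contents: M c_p dT/dt = −UA(T − T_amb) + Q̇.
dT/dt = (T_ss − T)/τ with T_ss = T_amb + Q̇/UA = 18.8 + 95.6/1.76 = 73.118 °C, τ = M c_p/UA = 775·1.99/1.76 = 876.28 min.
Solution: T(t) = T_ss + (T₀ − T_ss) e^(−t/τ).
T(536) = 73.118 + (45.882)·0.54244 = 98.006 °C.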